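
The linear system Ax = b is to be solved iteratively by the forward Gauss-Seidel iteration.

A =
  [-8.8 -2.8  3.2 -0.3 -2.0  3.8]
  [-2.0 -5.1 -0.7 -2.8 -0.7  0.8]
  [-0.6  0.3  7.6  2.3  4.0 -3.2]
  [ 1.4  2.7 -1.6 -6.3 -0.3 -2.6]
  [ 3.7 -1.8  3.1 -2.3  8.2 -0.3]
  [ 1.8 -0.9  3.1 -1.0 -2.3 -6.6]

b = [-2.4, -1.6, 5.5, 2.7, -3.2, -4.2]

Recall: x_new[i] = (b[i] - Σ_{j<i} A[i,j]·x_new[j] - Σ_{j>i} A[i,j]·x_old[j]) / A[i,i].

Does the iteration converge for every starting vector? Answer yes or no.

no

Diagonal D = diag(-8.8, -5.1, 7.6, -6.3, 8.2, -6.6); L, U strict lower/upper.
Gauss-Seidel: T = -(D+L)⁻¹U, row 0 first, T[0,2] = -(3.2)/(-8.8) = +0.3636; later rows by forward substitution.
  T[0,:] = [+0.0000, -0.3182, +0.3636, -0.0341, -0.2273, +0.4318]
  T[1,:] = [+0.0000, +0.1248, -0.2799, -0.5357, -0.0481, -0.0125]
  T[2,:] = [+0.0000, -0.0300, +0.0398, -0.2842, -0.5424, +0.4556]
  T[3,:] = [+0.0000, -0.0096, -0.0492, -0.1650, +0.0190, -0.4378]
  T[4,:] = [+0.0000, +0.1796, -0.2543, -0.0410, +0.3023, -0.4560]
  T[5,:] = [+0.0000, -0.1790, +0.2521, -0.0304, -0.4184, +0.5587]
moduli |λ_i(T)| = 1.1411, 0.2984, 0.0824, 0.0678, 0.0033, 0.0000.
spectral radius ρ = 1.1411; 1.1411 > 1, so it fails to converge.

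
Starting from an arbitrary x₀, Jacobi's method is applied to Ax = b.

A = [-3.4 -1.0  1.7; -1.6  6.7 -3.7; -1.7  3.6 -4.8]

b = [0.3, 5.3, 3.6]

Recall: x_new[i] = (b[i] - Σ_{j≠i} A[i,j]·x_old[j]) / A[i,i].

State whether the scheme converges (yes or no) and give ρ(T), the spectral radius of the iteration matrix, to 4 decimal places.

yes, ρ = 0.6321

Let D = diag(-3.4, 6.7, -4.8); L, U the strict triangles.
T_J = -D⁻¹(L+U): T[2,1] = -(3.6)/(-4.8) = +0.7500; T[2,2] = 0.
  T[0,:] = [+0.0000, -0.2941, +0.5000]
  T[1,:] = [+0.2388, +0.0000, +0.5522]
  T[2,:] = [-0.3542, +0.7500, +0.0000]
|eigenvalues of T|: 0.6321, 0.4824, 0.4824.
ρ(T) = max|λ| = 0.6321; 0.6321 < 1 ⇒ converges.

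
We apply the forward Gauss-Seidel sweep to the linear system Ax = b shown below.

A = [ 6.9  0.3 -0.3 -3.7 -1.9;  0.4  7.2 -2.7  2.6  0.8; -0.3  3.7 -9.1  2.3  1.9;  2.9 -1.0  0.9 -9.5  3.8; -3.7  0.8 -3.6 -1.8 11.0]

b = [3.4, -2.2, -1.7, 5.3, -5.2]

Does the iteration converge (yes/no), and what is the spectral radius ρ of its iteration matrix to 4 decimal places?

A = D + L + U where D = diag(6.9, 7.2, -9.1, -9.5, 11).
Gauss-Seidel: T = -(D+L)⁻¹U, row 0 first, T[0,3] = -(-3.7)/(6.9) = +0.5362; later rows by forward substitution.
  T[0,:] = [+0.0000 -0.0435 +0.0435 +0.5362 +0.2754]
  T[1,:] = [+0.0000 +0.0024 +0.3726 -0.3909 -0.1264]
  T[2,:] = [+0.0000 +0.0024 +0.1501 +0.0761 +0.1483]
  T[3,:] = [+0.0000 -0.0133 -0.0117 +0.2121 +0.5114]
  T[4,:] = [+0.0000 -0.0162 +0.0347 +0.2684 +0.2340]
|roots of det(T-λI)|: 0.6106, 0.1666, 0.1396, 0.0391, 0.0000.
ρ(T) = max|λ| = 0.6106; 0.6106 < 1 ⇒ converges.

yes, ρ = 0.6106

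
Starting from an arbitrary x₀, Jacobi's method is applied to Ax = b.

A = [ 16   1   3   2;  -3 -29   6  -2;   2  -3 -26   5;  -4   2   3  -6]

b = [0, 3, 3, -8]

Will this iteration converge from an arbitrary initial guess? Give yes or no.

Write A = D+L+U with D = diag(16, -29, -26, -6).
Jacobi T = -D⁻¹(L+U): T[0,2] = -(3)/(16) = -0.1875; T[0,0] = 0.
  T[0,:] = [+0.0000 -0.0625 -0.1875 -0.1250]
  T[1,:] = [-0.1034 +0.0000 +0.2069 -0.0690]
  T[2,:] = [+0.0769 -0.1154 +0.0000 +0.1923]
  T[3,:] = [-0.6667 +0.3333 +0.5000 +0.0000]
|λ(T)| sorted: 0.4651, 0.2079, 0.1953, 0.1953.
spectral radius ρ = 0.4651; 0.4651 < 1: convergent.

yes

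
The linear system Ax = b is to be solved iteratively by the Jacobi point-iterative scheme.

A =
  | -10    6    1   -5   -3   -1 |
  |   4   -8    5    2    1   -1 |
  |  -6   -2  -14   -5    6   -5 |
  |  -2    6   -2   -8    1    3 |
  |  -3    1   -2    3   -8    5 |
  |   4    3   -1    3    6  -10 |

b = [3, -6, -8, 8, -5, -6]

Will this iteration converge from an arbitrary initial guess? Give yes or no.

no

Write A = D+L+U with D = diag(-10, -8, -14, -8, -8, -10).
Jacobi T = -D⁻¹(L+U): T[2,1] = -(-2)/(-14) = -0.1429; T[2,2] = 0.
  T[0,:] = [+0.0000, +0.6000, +0.1000, -0.5000, -0.3000, -0.1000]
  T[1,:] = [+0.5000, +0.0000, +0.6250, +0.2500, +0.1250, -0.1250]
  T[2,:] = [-0.4286, -0.1429, +0.0000, -0.3571, +0.4286, -0.3571]
  T[3,:] = [-0.2500, +0.7500, -0.2500, +0.0000, +0.1250, +0.3750]
  T[4,:] = [-0.3750, +0.1250, -0.2500, +0.3750, +0.0000, +0.6250]
  T[5,:] = [+0.4000, +0.3000, -0.1000, +0.3000, +0.6000, +0.0000]
|roots of det(T-λI)|: 1.1255, 0.8056, 0.7562, 0.7562, 0.6757, 0.0278.
spectral radius ρ = 1.1255; 1.1255 > 1, so it fails to converge.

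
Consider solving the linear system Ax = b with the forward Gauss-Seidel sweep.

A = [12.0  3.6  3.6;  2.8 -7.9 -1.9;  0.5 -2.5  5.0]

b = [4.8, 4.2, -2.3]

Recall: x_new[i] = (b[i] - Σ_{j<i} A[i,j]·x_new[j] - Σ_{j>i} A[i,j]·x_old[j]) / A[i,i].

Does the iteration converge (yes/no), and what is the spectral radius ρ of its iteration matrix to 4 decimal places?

Let D = diag(12, -7.9, 5); L, U the strict triangles.
GS T = -(D+L)⁻¹U: row 0 first, T[0,2] = -(3.6)/(12) = -0.3000; later rows by forward substitution.
  T[0,:] = [+0.0000  -0.3000  -0.3000]
  T[1,:] = [+0.0000  -0.1063  -0.3468]
  T[2,:] = [+0.0000  -0.0232  -0.1434]
eigenvalue magnitudes: 0.2164, 0.0333, 0.0000.
ρ(T) = max|λ| = 0.2164; 0.2164 < 1: convergent.

yes, ρ = 0.2164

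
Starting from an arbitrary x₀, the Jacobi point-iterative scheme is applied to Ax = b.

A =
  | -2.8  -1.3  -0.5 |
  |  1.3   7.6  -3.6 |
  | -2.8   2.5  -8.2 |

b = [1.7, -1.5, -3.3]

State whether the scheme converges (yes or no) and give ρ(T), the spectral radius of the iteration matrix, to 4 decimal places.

Diagonal D = diag(-2.8, 7.6, -8.2); L, U strict lower/upper.
T_J = -D⁻¹(L+U): T[1,2] = -(-3.6)/(7.6) = +0.4737; T[1,1] = 0.
  T[0,:] = [+0.0000, -0.4643, -0.1786]
  T[1,:] = [-0.1711, +0.0000, +0.4737]
  T[2,:] = [-0.3415, +0.3049, +0.0000]
eigenvalue magnitudes: 0.6448, 0.3618, 0.3618.
ρ(T) = max|λ| = 0.6448; 0.6448 < 1 ⇒ converges.

yes, ρ = 0.6448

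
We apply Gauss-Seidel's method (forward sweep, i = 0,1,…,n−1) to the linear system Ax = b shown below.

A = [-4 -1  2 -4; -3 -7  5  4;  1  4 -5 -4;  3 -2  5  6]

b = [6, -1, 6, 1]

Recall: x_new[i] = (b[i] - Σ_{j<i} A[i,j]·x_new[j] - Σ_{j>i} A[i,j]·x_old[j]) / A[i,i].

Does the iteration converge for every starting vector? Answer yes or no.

no

Let D = diag(-4, -7, -5, 6); L, U the strict triangles.
T_GS = -(D+L)⁻¹U: row 0 first, T[0,2] = -(2)/(-4) = +0.5000; later rows by forward substitution.
  T[0,:] = [+0.0000, -0.2500, +0.5000, -1.0000]
  T[1,:] = [+0.0000, +0.1071, +0.5000, +1.0000]
  T[2,:] = [+0.0000, +0.0357, +0.5000, -0.2000]
  T[3,:] = [+0.0000, +0.1310, -0.5000, +1.0000]
moduli |λ_i(T)| = 1.2224, 0.5013, 0.1166, 0.0000.
ρ = 1.2224; 1.2224 > 1: divergent.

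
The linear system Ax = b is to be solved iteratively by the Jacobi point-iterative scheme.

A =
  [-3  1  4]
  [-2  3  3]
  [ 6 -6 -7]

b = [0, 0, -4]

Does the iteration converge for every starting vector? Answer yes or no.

A = D + L + U where D = diag(-3, 3, -7).
Jacobi: T = -D⁻¹(L+U), T[0,1] = -(1)/(-3) = +0.3333; T[0,0] = 0.
  T[0,:] = [+0.0000  +0.3333  +1.3333]
  T[1,:] = [+0.6667  +0.0000  -1.0000]
  T[2,:] = [+0.8571  -0.8571  +0.0000]
|roots of det(T-λI)|: 1.6863, 1.1425, 0.5438.
ρ = 1.6863; 1.6863 > 1, so it fails to converge.

no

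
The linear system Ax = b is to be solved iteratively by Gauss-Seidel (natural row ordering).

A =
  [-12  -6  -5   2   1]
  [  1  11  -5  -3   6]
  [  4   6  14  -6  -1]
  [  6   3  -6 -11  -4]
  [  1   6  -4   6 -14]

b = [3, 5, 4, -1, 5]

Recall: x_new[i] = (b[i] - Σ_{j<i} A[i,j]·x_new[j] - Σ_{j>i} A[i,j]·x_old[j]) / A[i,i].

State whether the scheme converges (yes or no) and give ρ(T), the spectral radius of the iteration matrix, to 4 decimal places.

yes, ρ = 0.8481

Diagonal D = diag(-12, 11, 14, -11, -14); L, U strict lower/upper.
Gauss-Seidel: T = -(D+L)⁻¹U, row 0 first, T[0,2] = -(-5)/(-12) = -0.4167; later rows by forward substitution.
  T[0,:] = [+0.0000 -0.5000 -0.4167 +0.1667 +0.0833]
  T[1,:] = [+0.0000 +0.0455 +0.4924 +0.2576 -0.5530]
  T[2,:] = [+0.0000 +0.1234 -0.0920 +0.2706 +0.2846]
  T[3,:] = [+0.0000 -0.3276 -0.0428 +0.0136 -0.6243]
  T[4,:] = [+0.0000 -0.1919 +0.1892 +0.0508 -0.5799]
|eigenvalues of T|: 0.8481, 0.3396, 0.3396, 0.0259, 0.0000.
ρ = 0.8481; 0.8481 < 1, so it converges for any x₀.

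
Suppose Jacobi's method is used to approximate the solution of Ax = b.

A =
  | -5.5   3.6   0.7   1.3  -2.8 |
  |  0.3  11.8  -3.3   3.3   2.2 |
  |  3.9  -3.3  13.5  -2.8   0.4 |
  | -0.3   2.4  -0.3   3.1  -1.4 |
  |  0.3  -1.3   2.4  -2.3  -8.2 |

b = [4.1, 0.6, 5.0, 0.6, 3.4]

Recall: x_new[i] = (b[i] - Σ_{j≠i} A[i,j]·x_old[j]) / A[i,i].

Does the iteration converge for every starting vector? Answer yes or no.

Split A = D + L + U, D = diag(-5.5, 11.8, 13.5, 3.1, -8.2).
T_J = -D⁻¹(L+U): T[1,4] = -(2.2)/(11.8) = -0.1864; T[1,1] = 0.
  T[0,:] = [+0.0000 +0.6545 +0.1273 +0.2364 -0.5091]
  T[1,:] = [-0.0254 +0.0000 +0.2797 -0.2797 -0.1864]
  T[2,:] = [-0.2889 +0.2444 +0.0000 +0.2074 -0.0296]
  T[3,:] = [+0.0968 -0.7742 +0.0968 +0.0000 +0.4516]
  T[4,:] = [+0.0366 -0.1585 +0.2927 -0.2805 +0.0000]
|eigenvalues of T|: 0.5978, 0.3054, 0.3054, 0.2471, 0.2326.
ρ(T) = max|λ| = 0.5978; 0.5978 < 1 ⇒ converges.

yes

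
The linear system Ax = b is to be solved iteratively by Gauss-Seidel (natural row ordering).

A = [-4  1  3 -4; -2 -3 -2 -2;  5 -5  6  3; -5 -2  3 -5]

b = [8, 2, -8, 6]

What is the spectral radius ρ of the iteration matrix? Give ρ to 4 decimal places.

Let D = diag(-4, -3, 6, -5); L, U the strict triangles.
Gauss-Seidel: T = -(D+L)⁻¹U, row 0 first, T[0,1] = -(1)/(-4) = +0.2500; later rows by forward substitution.
  T[0,:] = [+0.0000 +0.2500 +0.7500 -1.0000]
  T[1,:] = [+0.0000 -0.1667 -1.1667 -0.0000]
  T[2,:] = [+0.0000 -0.3472 -1.5972 +0.3333]
  T[3,:] = [+0.0000 -0.3917 -1.2417 +1.2000]
moduli |λ_i(T)| = 1.6857, 1.0759, 0.0459, 0.0000.
spectral radius ρ = 1.6857; 1.6857 > 1 ⇒ diverges.

1.6857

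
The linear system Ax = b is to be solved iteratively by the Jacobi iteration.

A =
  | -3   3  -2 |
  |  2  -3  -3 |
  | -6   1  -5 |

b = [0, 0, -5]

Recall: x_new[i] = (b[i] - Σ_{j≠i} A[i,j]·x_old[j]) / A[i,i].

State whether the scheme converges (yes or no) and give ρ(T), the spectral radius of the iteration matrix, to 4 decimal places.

Split A = D + L + U, D = diag(-3, -3, -5).
Jacobi: T = -D⁻¹(L+U), T[1,2] = -(-3)/(-3) = -1.0000; T[1,1] = 0.
  T[0,:] = [+0.0000  +1.0000  -0.6667]
  T[1,:] = [+0.6667  +0.0000  -1.0000]
  T[2,:] = [-1.2000  +0.2000  +0.0000]
|roots of det(T-λI)|: 1.4296, 0.8816, 0.8816.
ρ(T) = max|λ| = 1.4296; 1.4296 > 1, so it fails to converge.

no, ρ = 1.4296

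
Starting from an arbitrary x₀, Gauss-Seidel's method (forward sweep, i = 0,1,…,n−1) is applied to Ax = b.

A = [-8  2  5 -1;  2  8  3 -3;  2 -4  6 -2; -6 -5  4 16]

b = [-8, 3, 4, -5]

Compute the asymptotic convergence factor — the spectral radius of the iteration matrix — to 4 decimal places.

Split A = D + L + U, D = diag(-8, 8, 6, 16).
T_GS = -(D+L)⁻¹U: row 0 first, T[0,2] = -(5)/(-8) = +0.6250; later rows by forward substitution.
  T[0,:] = [+0.0000 +0.2500 +0.6250 -0.1250]
  T[1,:] = [+0.0000 -0.0625 -0.5312 +0.4062]
  T[2,:] = [+0.0000 -0.1250 -0.5625 +0.6458]
  T[3,:] = [+0.0000 +0.1055 +0.2090 -0.0814]
moduli |λ_i(T)| = 0.8973, 0.1143, 0.1143, 0.0000.
ρ(T) = max|λ| = 0.8973; 0.8973 < 1, so it converges for any x₀.

0.8973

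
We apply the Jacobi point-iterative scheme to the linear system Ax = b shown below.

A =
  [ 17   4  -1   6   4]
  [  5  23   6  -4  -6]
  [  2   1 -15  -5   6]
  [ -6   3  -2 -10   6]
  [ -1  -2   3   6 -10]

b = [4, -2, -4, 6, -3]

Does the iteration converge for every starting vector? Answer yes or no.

yes

Split A = D + L + U, D = diag(17, 23, -15, -10, -10).
T_J = -D⁻¹(L+U): T[0,4] = -(4)/(17) = -0.2353; T[0,0] = 0.
  T[0,:] = [+0.0000 -0.2353 +0.0588 -0.3529 -0.2353]
  T[1,:] = [-0.2174 +0.0000 -0.2609 +0.1739 +0.2609]
  T[2,:] = [+0.1333 +0.0667 +0.0000 -0.3333 +0.4000]
  T[3,:] = [-0.6000 +0.3000 -0.2000 +0.0000 +0.6000]
  T[4,:] = [-0.1000 -0.2000 +0.3000 +0.6000 +0.0000]
|roots of det(T-λI)|: 0.9273, 0.7612, 0.3501, 0.3011, 0.3011.
ρ(T) = max|λ| = 0.9273; 0.9273 < 1: convergent.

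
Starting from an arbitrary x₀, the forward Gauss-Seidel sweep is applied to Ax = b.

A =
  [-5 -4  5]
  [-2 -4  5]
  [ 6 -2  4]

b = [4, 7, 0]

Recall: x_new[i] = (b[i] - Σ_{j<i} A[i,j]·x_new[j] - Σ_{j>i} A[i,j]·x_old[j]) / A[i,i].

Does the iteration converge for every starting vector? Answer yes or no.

Diagonal D = diag(-5, -4, 4); L, U strict lower/upper.
Gauss-Seidel: T = -(D+L)⁻¹U, row 0 first, T[0,1] = -(-4)/(-5) = -0.8000; later rows by forward substitution.
  T[0,:] = [+0.0000  -0.8000  +1.0000]
  T[1,:] = [+0.0000  +0.4000  +0.7500]
  T[2,:] = [+0.0000  +1.4000  -1.1250]
|roots of det(T-λI)|: 1.6398, 0.9148, 0.0000.
ρ = 1.6398; 1.6398 > 1, so it fails to converge.

no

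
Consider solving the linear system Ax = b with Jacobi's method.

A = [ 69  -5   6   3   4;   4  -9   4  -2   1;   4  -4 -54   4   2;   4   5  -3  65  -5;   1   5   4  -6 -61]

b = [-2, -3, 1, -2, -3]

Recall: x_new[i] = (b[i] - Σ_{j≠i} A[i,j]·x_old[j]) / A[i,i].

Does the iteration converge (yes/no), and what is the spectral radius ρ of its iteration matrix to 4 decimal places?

A = D + L + U where D = diag(69, -9, -54, 65, -61).
T_J = -D⁻¹(L+U): T[1,0] = -(4)/(-9) = +0.4444; T[1,1] = 0.
  T[0,:] = [+0.0000 +0.0725 -0.0870 -0.0435 -0.0580]
  T[1,:] = [+0.4444 +0.0000 +0.4444 -0.2222 +0.1111]
  T[2,:] = [+0.0741 -0.0741 +0.0000 +0.0741 +0.0370]
  T[3,:] = [-0.0615 -0.0769 +0.0462 +0.0000 +0.0769]
  T[4,:] = [+0.0164 +0.0820 +0.0656 -0.0984 +0.0000]
|λ(T)| sorted: 0.2009, 0.1311, 0.1311, 0.0888, 0.0387.
ρ = 0.2009; 0.2009 < 1: convergent.

yes, ρ = 0.2009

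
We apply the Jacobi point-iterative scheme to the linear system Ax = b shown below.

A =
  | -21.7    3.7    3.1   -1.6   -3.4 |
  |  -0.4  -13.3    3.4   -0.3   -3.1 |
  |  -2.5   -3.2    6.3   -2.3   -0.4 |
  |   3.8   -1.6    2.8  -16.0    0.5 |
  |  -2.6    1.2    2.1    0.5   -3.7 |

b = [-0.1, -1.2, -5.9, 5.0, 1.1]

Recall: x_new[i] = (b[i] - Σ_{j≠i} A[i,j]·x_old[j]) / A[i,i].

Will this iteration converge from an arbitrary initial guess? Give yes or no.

yes

Split A = D + L + U, D = diag(-21.7, -13.3, 6.3, -16, -3.7).
Jacobi T = -D⁻¹(L+U): T[2,1] = -(-3.2)/(6.3) = +0.5079; T[2,2] = 0.
  T[0,:] = [+0.0000 +0.1705 +0.1429 -0.0737 -0.1567]
  T[1,:] = [-0.0301 +0.0000 +0.2556 -0.0226 -0.2331]
  T[2,:] = [+0.3968 +0.5079 +0.0000 +0.3651 +0.0635]
  T[3,:] = [+0.2375 -0.1000 +0.1750 +0.0000 +0.0312]
  T[4,:] = [-0.7027 +0.3243 +0.5676 +0.1351 +0.0000]
|roots of det(T-λI)|: 0.6173, 0.4740, 0.4740, 0.2243, 0.2243.
ρ(T) = max|λ| = 0.6173; 0.6173 < 1, so it converges for any x₀.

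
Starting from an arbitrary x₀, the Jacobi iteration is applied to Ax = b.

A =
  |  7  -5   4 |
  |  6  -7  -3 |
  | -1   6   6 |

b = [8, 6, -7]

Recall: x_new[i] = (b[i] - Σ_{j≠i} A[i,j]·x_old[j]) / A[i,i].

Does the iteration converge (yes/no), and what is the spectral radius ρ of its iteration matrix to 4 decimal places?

A = D + L + U where D = diag(7, -7, 6).
Jacobi T = -D⁻¹(L+U): T[1,2] = -(-3)/(-7) = -0.4286; T[1,1] = 0.
  T[0,:] = [+0.0000 +0.7143 -0.5714]
  T[1,:] = [+0.8571 +0.0000 -0.4286]
  T[2,:] = [+0.1667 -1.0000 +0.0000]
|eigenvalues of T|: 1.1518, 0.6172, 0.6172.
spectral radius ρ = 1.1518; 1.1518 > 1, so it fails to converge.

no, ρ = 1.1518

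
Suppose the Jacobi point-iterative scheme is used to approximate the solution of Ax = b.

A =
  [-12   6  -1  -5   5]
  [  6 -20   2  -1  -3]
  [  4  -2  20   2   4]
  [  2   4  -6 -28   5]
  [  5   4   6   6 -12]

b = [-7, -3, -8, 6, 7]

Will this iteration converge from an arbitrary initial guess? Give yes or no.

yes

Write A = D+L+U with D = diag(-12, -20, 20, -28, -12).
Jacobi: T = -D⁻¹(L+U), T[2,4] = -(4)/(20) = -0.2000; T[2,2] = 0.
  T[0,:] = [+0.0000 +0.5000 -0.0833 -0.4167 +0.4167]
  T[1,:] = [+0.3000 +0.0000 +0.1000 -0.0500 -0.1500]
  T[2,:] = [-0.2000 +0.1000 +0.0000 -0.1000 -0.2000]
  T[3,:] = [+0.0714 +0.1429 -0.2143 +0.0000 +0.1786]
  T[4,:] = [+0.4167 +0.3333 +0.5000 +0.5000 +0.0000]
|eigenvalues of T|: 0.6941, 0.4716, 0.4716, 0.2819, 0.2819.
ρ(T) = max|λ| = 0.6941; 0.6941 < 1, so it converges for any x₀.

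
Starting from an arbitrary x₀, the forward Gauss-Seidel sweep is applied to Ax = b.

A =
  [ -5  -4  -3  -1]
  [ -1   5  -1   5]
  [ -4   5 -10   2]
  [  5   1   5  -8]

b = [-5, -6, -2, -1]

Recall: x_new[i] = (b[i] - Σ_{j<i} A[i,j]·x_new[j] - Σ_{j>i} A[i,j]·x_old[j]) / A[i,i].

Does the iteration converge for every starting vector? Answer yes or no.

yes

Write A = D+L+U with D = diag(-5, 5, -10, -8).
Gauss-Seidel: T = -(D+L)⁻¹U, row 0 first, T[0,1] = -(-4)/(-5) = -0.8000; later rows by forward substitution.
  T[0,:] = [+0.0000 -0.8000 -0.6000 -0.2000]
  T[1,:] = [+0.0000 -0.1600 +0.0800 -1.0400]
  T[2,:] = [+0.0000 +0.2400 +0.2800 -0.2400]
  T[3,:] = [+0.0000 -0.3700 -0.1900 -0.4050]
|roots of det(T-λI)|: 0.9076, 0.5849, 0.0377, 0.0000.
ρ = 0.9076; 0.9076 < 1, so it converges for any x₀.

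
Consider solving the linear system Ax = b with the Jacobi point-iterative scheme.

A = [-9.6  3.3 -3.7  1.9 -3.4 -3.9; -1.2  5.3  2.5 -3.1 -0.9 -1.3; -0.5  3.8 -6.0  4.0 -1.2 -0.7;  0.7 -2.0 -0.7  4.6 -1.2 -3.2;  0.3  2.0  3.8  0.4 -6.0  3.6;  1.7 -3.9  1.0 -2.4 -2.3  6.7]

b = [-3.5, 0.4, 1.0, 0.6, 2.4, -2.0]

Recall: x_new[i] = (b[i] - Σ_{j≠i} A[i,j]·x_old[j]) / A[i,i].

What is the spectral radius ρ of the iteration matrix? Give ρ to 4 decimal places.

1.1780

Let D = diag(-9.6, 5.3, -6, 4.6, -6, 6.7); L, U the strict triangles.
Jacobi: T = -D⁻¹(L+U), T[5,0] = -(1.7)/(6.7) = -0.2537; T[5,5] = 0.
  T[0,:] = [+0.0000 +0.3438 -0.3854 +0.1979 -0.3542 -0.4062]
  T[1,:] = [+0.2264 +0.0000 -0.4717 +0.5849 +0.1698 +0.2453]
  T[2,:] = [-0.0833 +0.6333 +0.0000 +0.6667 -0.2000 -0.1167]
  T[3,:] = [-0.1522 +0.4348 +0.1522 +0.0000 +0.2609 +0.6957]
  T[4,:] = [+0.0500 +0.3333 +0.6333 +0.0667 +0.0000 +0.6000]
  T[5,:] = [-0.2537 +0.5821 -0.1493 +0.3582 +0.3433 +0.0000]
eigenvalue magnitudes: 1.1780, 0.6634, 0.6634, 0.5018, 0.5018, 0.1417.
ρ = 1.1780; 1.1780 > 1, so it fails to converge.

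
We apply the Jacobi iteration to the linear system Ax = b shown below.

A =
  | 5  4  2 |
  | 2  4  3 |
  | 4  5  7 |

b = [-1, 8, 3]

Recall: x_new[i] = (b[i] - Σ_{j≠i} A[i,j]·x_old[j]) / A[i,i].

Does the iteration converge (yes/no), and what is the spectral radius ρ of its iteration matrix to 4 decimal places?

Split A = D + L + U, D = diag(5, 4, 7).
Jacobi: T = -D⁻¹(L+U), T[1,0] = -(2)/(4) = -0.5000; T[1,1] = 0.
  T[0,:] = [+0.0000, -0.8000, -0.4000]
  T[1,:] = [-0.5000, +0.0000, -0.7500]
  T[2,:] = [-0.5714, -0.7143, +0.0000]
moduli |λ_i(T)| = 1.2466, 0.6242, 0.6242.
ρ(T) = max|λ| = 1.2466; 1.2466 > 1, so it fails to converge.

no, ρ = 1.2466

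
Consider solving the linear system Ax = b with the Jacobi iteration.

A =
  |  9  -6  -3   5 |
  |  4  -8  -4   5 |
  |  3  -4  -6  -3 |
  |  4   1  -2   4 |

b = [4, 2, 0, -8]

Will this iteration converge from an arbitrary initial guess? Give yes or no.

no

A = D + L + U where D = diag(9, -8, -6, 4).
T_J = -D⁻¹(L+U): T[2,3] = -(-3)/(-6) = -0.5000; T[2,2] = 0.
  T[0,:] = [+0.0000  +0.6667  +0.3333  -0.5556]
  T[1,:] = [+0.5000  +0.0000  -0.5000  +0.6250]
  T[2,:] = [+0.5000  -0.6667  +0.0000  -0.5000]
  T[3,:] = [-1.0000  -0.2500  +0.5000  +0.0000]
moduli |λ_i(T)| = 1.3023, 0.7678, 0.7678, 0.1033.
spectral radius ρ = 1.3023; 1.3023 > 1 ⇒ diverges.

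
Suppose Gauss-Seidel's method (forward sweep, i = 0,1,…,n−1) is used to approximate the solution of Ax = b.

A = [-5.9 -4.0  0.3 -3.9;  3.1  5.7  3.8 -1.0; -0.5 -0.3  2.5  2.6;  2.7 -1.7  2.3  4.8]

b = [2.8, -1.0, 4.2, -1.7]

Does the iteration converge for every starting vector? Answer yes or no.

A = D + L + U where D = diag(-5.9, 5.7, 2.5, 4.8).
T_GS = -(D+L)⁻¹U: row 0 first, T[0,2] = -(0.3)/(-5.9) = +0.0508; later rows by forward substitution.
  T[0,:] = [+0.0000 -0.6780 +0.0508 -0.6610]
  T[1,:] = [+0.0000 +0.3687 -0.6943 +0.5349]
  T[2,:] = [+0.0000 -0.0913 -0.0731 -1.1080]
  T[3,:] = [+0.0000 +0.5557 -0.2395 +1.0922]
moduli |λ_i(T)| = 1.6784, 0.3969, 0.3969, 0.0000.
ρ(T) = max|λ| = 1.6784; 1.6784 > 1 ⇒ diverges.

no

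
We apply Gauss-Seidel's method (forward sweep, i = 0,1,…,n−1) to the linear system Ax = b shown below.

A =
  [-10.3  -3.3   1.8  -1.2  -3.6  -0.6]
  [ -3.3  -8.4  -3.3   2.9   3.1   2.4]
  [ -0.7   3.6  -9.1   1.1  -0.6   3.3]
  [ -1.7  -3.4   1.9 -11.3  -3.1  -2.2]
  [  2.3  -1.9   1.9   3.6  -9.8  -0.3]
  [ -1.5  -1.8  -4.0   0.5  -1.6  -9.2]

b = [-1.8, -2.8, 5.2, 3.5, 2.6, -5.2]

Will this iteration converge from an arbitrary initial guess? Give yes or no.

yes

Let D = diag(-10.3, -8.4, -9.1, -11.3, -9.8, -9.2); L, U the strict triangles.
GS T = -(D+L)⁻¹U: row 0 first, T[0,4] = -(-3.6)/(-10.3) = -0.3495; later rows by forward substitution.
  T[0,:] = [+0.0000  -0.3204  +0.1748  -0.1165  -0.3495  -0.0583]
  T[1,:] = [+0.0000  +0.1259  -0.4615  +0.3910  +0.5064  +0.3086]
  T[2,:] = [+0.0000  +0.0744  -0.1960  +0.2845  +0.1613  +0.4892]
  T[3,:] = [+0.0000  +0.0228  +0.0796  -0.0523  -0.3470  -0.1965]
  T[4,:] = [+0.0000  -0.0768  +0.1217  -0.0672  -0.2764  -0.0815]
  T[5,:] = [+0.0000  +0.0098  +0.1302  -0.1724  -0.0830  -0.2601]
moduli |λ_i(T)| = 0.6499, 0.0908, 0.0908, 0.0623, 0.0623, 0.0000.
ρ = 0.6499; 0.6499 < 1 ⇒ converges.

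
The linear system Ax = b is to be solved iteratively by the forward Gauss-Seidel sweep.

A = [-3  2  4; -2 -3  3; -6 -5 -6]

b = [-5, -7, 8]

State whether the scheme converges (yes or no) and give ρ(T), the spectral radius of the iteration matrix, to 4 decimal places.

Let D = diag(-3, -3, -6); L, U the strict triangles.
T_GS = -(D+L)⁻¹U: row 0 first, T[0,1] = -(2)/(-3) = +0.6667; later rows by forward substitution.
  T[0,:] = [+0.0000 +0.6667 +1.3333]
  T[1,:] = [+0.0000 -0.4444 +0.1111]
  T[2,:] = [+0.0000 -0.2963 -1.4259]
moduli |λ_i(T)| = 1.3912, 0.4792, 0.0000.
ρ = 1.3912; 1.3912 > 1: divergent.

no, ρ = 1.3912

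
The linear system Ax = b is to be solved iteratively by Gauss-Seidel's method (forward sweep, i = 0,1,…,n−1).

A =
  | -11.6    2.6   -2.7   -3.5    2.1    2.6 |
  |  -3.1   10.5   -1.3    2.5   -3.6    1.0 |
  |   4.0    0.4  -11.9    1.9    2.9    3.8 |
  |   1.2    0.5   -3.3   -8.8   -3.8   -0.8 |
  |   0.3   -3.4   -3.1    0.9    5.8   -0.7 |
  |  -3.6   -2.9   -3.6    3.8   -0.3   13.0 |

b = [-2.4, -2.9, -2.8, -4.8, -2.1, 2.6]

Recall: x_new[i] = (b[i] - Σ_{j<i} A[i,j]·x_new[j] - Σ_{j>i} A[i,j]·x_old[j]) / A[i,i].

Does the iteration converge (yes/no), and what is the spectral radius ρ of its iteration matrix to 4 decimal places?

yes, ρ = 0.8802

A = D + L + U where D = diag(-11.6, 10.5, -11.9, -8.8, 5.8, 13).
T_GS = -(D+L)⁻¹U: row 0 first, T[0,2] = -(-2.7)/(-11.6) = -0.2328; later rows by forward substitution.
  T[0,:] = [+0.0000 +0.2241 -0.2328 -0.3017 +0.1810 +0.2241]
  T[1,:] = [+0.0000 +0.0662 +0.0551 -0.3272 +0.3963 -0.0291]
  T[2,:] = [+0.0000 +0.0776 -0.0764 +0.0472 +0.3179 +0.3937]
  T[3,:] = [+0.0000 +0.0052 +0.0000 -0.0775 -0.5038 -0.2096]
  T[4,:] = [+0.0000 +0.0678 +0.0035 -0.1389 +0.4710 +0.3350]
  T[5,:] = [+0.0000 +0.0983 -0.0732 -0.1240 +0.3847 +0.2336]
|eigenvalues of T|: 0.8802, 0.1918, 0.1918, 0.1571, 0.0126, 0.0000.
ρ(T) = max|λ| = 0.8802; 0.8802 < 1 ⇒ converges.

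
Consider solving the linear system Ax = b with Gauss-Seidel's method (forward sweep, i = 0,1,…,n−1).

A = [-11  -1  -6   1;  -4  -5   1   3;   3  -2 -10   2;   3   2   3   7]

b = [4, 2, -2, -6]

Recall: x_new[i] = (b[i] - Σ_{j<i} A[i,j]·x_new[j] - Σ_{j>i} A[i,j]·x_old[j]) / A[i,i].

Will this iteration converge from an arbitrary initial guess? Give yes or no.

Split A = D + L + U, D = diag(-11, -5, -10, 7).
Gauss-Seidel: T = -(D+L)⁻¹U, row 0 first, T[0,3] = -(1)/(-11) = +0.0909; later rows by forward substitution.
  T[0,:] = [+0.0000, -0.0909, -0.5455, +0.0909]
  T[1,:] = [+0.0000, +0.0727, +0.6364, +0.5273]
  T[2,:] = [+0.0000, -0.0418, -0.2909, +0.1218]
  T[3,:] = [+0.0000, +0.0361, +0.1766, -0.2418]
eigenvalue magnitudes: 0.4072, 0.0936, 0.0409, 0.0000.
ρ = 0.4072; 0.4072 < 1, so it converges for any x₀.

yes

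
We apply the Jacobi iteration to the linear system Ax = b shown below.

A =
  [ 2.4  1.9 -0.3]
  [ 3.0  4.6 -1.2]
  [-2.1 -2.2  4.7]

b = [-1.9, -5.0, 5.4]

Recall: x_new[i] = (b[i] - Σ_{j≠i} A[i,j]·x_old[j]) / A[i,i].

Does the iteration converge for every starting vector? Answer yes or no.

Let D = diag(2.4, 4.6, 4.7); L, U the strict triangles.
T_J = -D⁻¹(L+U): T[2,0] = -(-2.1)/(4.7) = +0.4468; T[2,2] = 0.
  T[0,:] = [+0.0000  -0.7917  +0.1250]
  T[1,:] = [-0.6522  +0.0000  +0.2609]
  T[2,:] = [+0.4468  +0.4681  +0.0000]
eigenvalue magnitudes: 0.9148, 0.7155, 0.1993.
spectral radius ρ = 0.9148; 0.9148 < 1 ⇒ converges.

yes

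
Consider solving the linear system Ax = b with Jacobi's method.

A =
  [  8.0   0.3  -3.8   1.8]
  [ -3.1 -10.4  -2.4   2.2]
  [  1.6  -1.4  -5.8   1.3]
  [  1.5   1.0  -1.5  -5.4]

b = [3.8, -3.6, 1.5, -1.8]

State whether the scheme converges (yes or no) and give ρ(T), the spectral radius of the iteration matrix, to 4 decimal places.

yes, ρ = 0.5285

A = D + L + U where D = diag(8, -10.4, -5.8, -5.4).
Jacobi T = -D⁻¹(L+U): T[2,3] = -(1.3)/(-5.8) = +0.2241; T[2,2] = 0.
  T[0,:] = [+0.0000 -0.0375 +0.4750 -0.2250]
  T[1,:] = [-0.2981 +0.0000 -0.2308 +0.2115]
  T[2,:] = [+0.2759 -0.2414 +0.0000 +0.2241]
  T[3,:] = [+0.2778 +0.1852 -0.2778 +0.0000]
eigenvalue magnitudes: 0.5285, 0.4431, 0.4431, 0.0508.
spectral radius ρ = 0.5285; 0.5285 < 1 ⇒ converges.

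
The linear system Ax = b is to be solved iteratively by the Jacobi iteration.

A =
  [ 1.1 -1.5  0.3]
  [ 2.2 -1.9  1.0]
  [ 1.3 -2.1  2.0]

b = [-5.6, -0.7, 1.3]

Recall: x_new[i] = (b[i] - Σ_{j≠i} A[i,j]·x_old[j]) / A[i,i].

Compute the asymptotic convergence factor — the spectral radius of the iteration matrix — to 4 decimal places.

Diagonal D = diag(1.1, -1.9, 2); L, U strict lower/upper.
T_J = -D⁻¹(L+U): T[1,0] = -(2.2)/(-1.9) = +1.1579; T[1,1] = 0.
  T[0,:] = [+0.0000, +1.3636, -0.2727]
  T[1,:] = [+1.1579, +0.0000, +0.5263]
  T[2,:] = [-0.6500, +1.0500, +0.0000]
|roots of det(T-λI)|: 1.6694, 1.3023, 0.3671.
ρ(T) = max|λ| = 1.6694; 1.6694 > 1: divergent.

1.6694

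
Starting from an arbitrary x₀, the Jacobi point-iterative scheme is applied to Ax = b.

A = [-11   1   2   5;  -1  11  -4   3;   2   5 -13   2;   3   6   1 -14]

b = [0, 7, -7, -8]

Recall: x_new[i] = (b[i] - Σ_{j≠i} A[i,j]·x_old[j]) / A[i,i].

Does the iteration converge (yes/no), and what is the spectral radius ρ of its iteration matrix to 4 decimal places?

yes, ρ = 0.5148

A = D + L + U where D = diag(-11, 11, -13, -14).
Jacobi T = -D⁻¹(L+U): T[2,0] = -(2)/(-13) = +0.1538; T[2,2] = 0.
  T[0,:] = [+0.0000 +0.0909 +0.1818 +0.4545]
  T[1,:] = [+0.0909 +0.0000 +0.3636 -0.2727]
  T[2,:] = [+0.1538 +0.3846 +0.0000 +0.1538]
  T[3,:] = [+0.2143 +0.4286 +0.0714 +0.0000]
moduli |λ_i(T)| = 0.5148, 0.3214, 0.3214, 0.0111.
ρ(T) = max|λ| = 0.5148; 0.5148 < 1 ⇒ converges.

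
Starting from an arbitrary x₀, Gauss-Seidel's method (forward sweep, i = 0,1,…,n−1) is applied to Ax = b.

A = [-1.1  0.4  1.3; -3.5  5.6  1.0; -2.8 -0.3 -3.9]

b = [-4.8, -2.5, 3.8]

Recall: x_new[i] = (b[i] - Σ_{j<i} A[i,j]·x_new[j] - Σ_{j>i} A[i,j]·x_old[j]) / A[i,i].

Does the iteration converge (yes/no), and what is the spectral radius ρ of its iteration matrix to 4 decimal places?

yes, ρ = 0.7283

Write A = D+L+U with D = diag(-1.1, 5.6, -3.9).
GS T = -(D+L)⁻¹U: row 0 first, T[0,2] = -(1.3)/(-1.1) = +1.1818; later rows by forward substitution.
  T[0,:] = [+0.0000, +0.3636, +1.1818]
  T[1,:] = [+0.0000, +0.2273, +0.5601]
  T[2,:] = [+0.0000, -0.2786, -0.8916]
|λ(T)| sorted: 0.7283, 0.0640, 0.0000.
ρ(T) = max|λ| = 0.7283; 0.7283 < 1: convergent.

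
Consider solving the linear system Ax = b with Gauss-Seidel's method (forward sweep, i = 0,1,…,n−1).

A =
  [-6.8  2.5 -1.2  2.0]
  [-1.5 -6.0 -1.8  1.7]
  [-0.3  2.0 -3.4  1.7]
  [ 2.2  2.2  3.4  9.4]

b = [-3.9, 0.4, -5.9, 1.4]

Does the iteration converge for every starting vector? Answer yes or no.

Write A = D+L+U with D = diag(-6.8, -6, -3.4, 9.4).
GS T = -(D+L)⁻¹U: row 0 first, T[0,2] = -(-1.2)/(-6.8) = -0.1765; later rows by forward substitution.
  T[0,:] = [+0.0000, +0.3676, -0.1765, +0.2941]
  T[1,:] = [+0.0000, -0.0919, -0.2559, +0.2098]
  T[2,:] = [+0.0000, -0.0865, -0.1349, +0.5975]
  T[3,:] = [+0.0000, -0.0332, +0.1500, -0.3340]
|roots of det(T-λI)|: 0.5482, 0.1599, 0.1472, 0.0000.
spectral radius ρ = 0.5482; 0.5482 < 1, so it converges for any x₀.

yes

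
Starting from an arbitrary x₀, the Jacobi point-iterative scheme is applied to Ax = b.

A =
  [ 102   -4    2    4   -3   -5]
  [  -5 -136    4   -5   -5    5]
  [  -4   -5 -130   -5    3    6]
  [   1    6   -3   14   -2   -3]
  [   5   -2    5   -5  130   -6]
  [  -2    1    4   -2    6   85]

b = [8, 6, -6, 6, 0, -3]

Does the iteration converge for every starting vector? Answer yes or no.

yes

Let D = diag(102, -136, -130, 14, 130, 85); L, U the strict triangles.
T_J = -D⁻¹(L+U): T[4,1] = -(-2)/(130) = +0.0154; T[4,4] = 0.
  T[0,:] = [+0.0000  +0.0392  -0.0196  -0.0392  +0.0294  +0.0490]
  T[1,:] = [-0.0368  +0.0000  +0.0294  -0.0368  -0.0368  +0.0368]
  T[2,:] = [-0.0308  -0.0385  +0.0000  -0.0385  +0.0231  +0.0462]
  T[3,:] = [-0.0714  -0.4286  +0.2143  +0.0000  +0.1429  +0.2143]
  T[4,:] = [-0.0385  +0.0154  -0.0385  +0.0385  +0.0000  +0.0462]
  T[5,:] = [+0.0235  -0.0118  -0.0471  +0.0235  -0.0706  +0.0000]
moduli |λ_i(T)| = 0.1579, 0.1056, 0.1056, 0.0851, 0.0851, 0.0438.
ρ = 0.1579; 0.1579 < 1: convergent.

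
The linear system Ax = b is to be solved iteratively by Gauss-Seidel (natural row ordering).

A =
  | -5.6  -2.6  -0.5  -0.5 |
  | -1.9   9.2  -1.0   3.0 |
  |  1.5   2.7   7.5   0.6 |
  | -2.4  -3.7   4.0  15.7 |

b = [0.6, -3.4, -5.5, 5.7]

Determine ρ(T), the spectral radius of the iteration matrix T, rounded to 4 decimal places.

Let D = diag(-5.6, 9.2, 7.5, 15.7); L, U the strict triangles.
Gauss-Seidel: T = -(D+L)⁻¹U, row 0 first, T[0,3] = -(-0.5)/(-5.6) = -0.0893; later rows by forward substitution.
  T[0,:] = [+0.0000 -0.4643 -0.0893 -0.0893]
  T[1,:] = [+0.0000 -0.0959 +0.0903 -0.3445]
  T[2,:] = [+0.0000 +0.1274 -0.0146 +0.0619]
  T[3,:] = [+0.0000 -0.1260 +0.0114 -0.1106]
|λ(T)| sorted: 0.3395, 0.1321, 0.0138, 0.0000.
ρ(T) = max|λ| = 0.3395; 0.3395 < 1: convergent.

0.3395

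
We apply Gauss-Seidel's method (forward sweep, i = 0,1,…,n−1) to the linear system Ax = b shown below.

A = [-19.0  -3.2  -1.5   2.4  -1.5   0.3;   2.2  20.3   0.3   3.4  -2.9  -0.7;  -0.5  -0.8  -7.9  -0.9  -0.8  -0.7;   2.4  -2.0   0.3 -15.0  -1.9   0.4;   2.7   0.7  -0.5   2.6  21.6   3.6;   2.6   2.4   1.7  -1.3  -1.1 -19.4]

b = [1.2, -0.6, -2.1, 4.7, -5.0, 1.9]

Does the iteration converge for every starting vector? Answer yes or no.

Diagonal D = diag(-19, 20.3, -7.9, -15, 21.6, -19.4); L, U strict lower/upper.
T_GS = -(D+L)⁻¹U: row 0 first, T[0,3] = -(2.4)/(-19) = +0.1263; later rows by forward substitution.
  T[0,:] = [+0.0000  -0.1684  -0.0789  +0.1263  -0.0789  +0.0158]
  T[1,:] = [+0.0000  +0.0183  -0.0062  -0.1812  +0.1514  +0.0328]
  T[2,:] = [+0.0000  +0.0088  +0.0056  -0.1036  -0.1116  -0.0929]
  T[3,:] = [+0.0000  -0.0292  -0.0117  +0.0423  -0.1617  +0.0230]
  T[4,:] = [+0.0000  +0.0242  +0.0116  -0.0174  +0.0218  -0.1746]
  T[5,:] = [+0.0000  -0.0190  -0.0107  -0.0164  +0.0080  +0.0064]
|roots of det(T-λI)|: 0.1753, 0.0896, 0.0885, 0.0885, 0.0065, 0.0000.
ρ = 0.1753; 0.1753 < 1 ⇒ converges.

yes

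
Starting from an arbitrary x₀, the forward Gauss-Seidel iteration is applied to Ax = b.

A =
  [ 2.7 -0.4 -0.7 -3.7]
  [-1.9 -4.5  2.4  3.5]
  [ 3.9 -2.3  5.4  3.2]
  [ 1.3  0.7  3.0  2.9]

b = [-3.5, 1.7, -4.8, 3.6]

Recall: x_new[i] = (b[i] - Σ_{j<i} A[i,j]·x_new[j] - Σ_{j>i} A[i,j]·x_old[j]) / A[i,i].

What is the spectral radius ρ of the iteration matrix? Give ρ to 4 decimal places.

Split A = D + L + U, D = diag(2.7, -4.5, 5.4, 2.9).
T_GS = -(D+L)⁻¹U: row 0 first, T[0,1] = -(-0.4)/(2.7) = +0.1481; later rows by forward substitution.
  T[0,:] = [+0.0000, +0.1481, +0.2593, +1.3704]
  T[1,:] = [+0.0000, -0.0626, +0.4239, +0.1992]
  T[2,:] = [+0.0000, -0.1336, -0.0067, -1.4975]
  T[3,:] = [+0.0000, +0.0869, -0.2116, +0.8867]
moduli |λ_i(T)| = 1.1327, 0.2371, 0.0782, 0.0000.
ρ = 1.1327; 1.1327 > 1 ⇒ diverges.

1.1327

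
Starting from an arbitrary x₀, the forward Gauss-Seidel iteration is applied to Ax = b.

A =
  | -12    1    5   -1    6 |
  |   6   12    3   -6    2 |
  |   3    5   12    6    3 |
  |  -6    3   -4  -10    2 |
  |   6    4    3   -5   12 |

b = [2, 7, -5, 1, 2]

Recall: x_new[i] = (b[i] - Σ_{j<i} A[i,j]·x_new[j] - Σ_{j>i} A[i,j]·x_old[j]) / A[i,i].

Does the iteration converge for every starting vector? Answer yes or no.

Diagonal D = diag(-12, 12, 12, -10, 12); L, U strict lower/upper.
GS T = -(D+L)⁻¹U: row 0 first, T[0,1] = -(1)/(-12) = +0.0833; later rows by forward substitution.
  T[0,:] = [+0.0000  +0.0833  +0.4167  -0.0833  +0.5000]
  T[1,:] = [+0.0000  -0.0417  -0.4583  +0.5417  -0.4167]
  T[2,:] = [+0.0000  -0.0035  +0.0868  -0.7049  -0.2014]
  T[3,:] = [+0.0000  -0.0611  -0.4222  +0.4944  -0.1444]
  T[4,:] = [+0.0000  -0.0524  -0.2532  +0.2433  -0.1209]
eigenvalue magnitudes: 0.8257, 0.4332, 0.0686, 0.0424, 0.0000.
ρ(T) = max|λ| = 0.8257; 0.8257 < 1 ⇒ converges.

yes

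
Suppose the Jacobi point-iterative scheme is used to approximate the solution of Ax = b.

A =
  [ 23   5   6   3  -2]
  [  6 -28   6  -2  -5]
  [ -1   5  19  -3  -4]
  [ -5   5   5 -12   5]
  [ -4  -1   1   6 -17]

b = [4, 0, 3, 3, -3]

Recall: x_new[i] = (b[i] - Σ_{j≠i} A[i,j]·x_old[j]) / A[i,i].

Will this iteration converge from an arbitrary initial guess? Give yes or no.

Split A = D + L + U, D = diag(23, -28, 19, -12, -17).
Jacobi: T = -D⁻¹(L+U), T[2,4] = -(-4)/(19) = +0.2105; T[2,2] = 0.
  T[0,:] = [+0.0000  -0.2174  -0.2609  -0.1304  +0.0870]
  T[1,:] = [+0.2143  +0.0000  +0.2143  -0.0714  -0.1786]
  T[2,:] = [+0.0526  -0.2632  +0.0000  +0.1579  +0.2105]
  T[3,:] = [-0.4167  +0.4167  +0.4167  +0.0000  +0.4167]
  T[4,:] = [-0.2353  -0.0588  +0.0588  +0.3529  +0.0000]
|eigenvalues of T|: 0.6019, 0.4752, 0.4188, 0.4188, 0.0862.
ρ(T) = max|λ| = 0.6019; 0.6019 < 1 ⇒ converges.

yes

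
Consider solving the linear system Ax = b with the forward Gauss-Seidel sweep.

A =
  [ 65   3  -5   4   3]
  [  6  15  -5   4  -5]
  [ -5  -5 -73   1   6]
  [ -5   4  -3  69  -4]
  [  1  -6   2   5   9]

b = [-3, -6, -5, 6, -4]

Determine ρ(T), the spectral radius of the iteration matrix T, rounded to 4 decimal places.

A = D + L + U where D = diag(65, 15, -73, 69, 9).
T_GS = -(D+L)⁻¹U: row 0 first, T[0,3] = -(4)/(65) = -0.0615; later rows by forward substitution.
  T[0,:] = [+0.0000 -0.0462 +0.0769 -0.0615 -0.0462]
  T[1,:] = [+0.0000 +0.0185 +0.3026 -0.2421 +0.3518]
  T[2,:] = [+0.0000 +0.0019 -0.0260 +0.0345 +0.0613]
  T[3,:] = [+0.0000 -0.0043 -0.0131 +0.0111 +0.0369]
  T[4,:] = [+0.0000 +0.0194 +0.2062 -0.1683 +0.2055]
|eigenvalues of T|: 0.2667, 0.0276, 0.0276, 0.0067, 0.0000.
ρ(T) = max|λ| = 0.2667; 0.2667 < 1, so it converges for any x₀.

0.2667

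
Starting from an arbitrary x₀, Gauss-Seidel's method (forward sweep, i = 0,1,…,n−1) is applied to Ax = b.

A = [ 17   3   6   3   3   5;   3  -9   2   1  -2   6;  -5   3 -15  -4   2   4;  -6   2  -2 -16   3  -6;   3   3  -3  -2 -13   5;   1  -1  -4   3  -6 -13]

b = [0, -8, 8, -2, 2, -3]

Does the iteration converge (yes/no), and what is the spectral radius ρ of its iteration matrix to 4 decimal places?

yes, ρ = 0.5522

A = D + L + U where D = diag(17, -9, -15, -16, -13, -13).
GS T = -(D+L)⁻¹U: row 0 first, T[0,3] = -(3)/(17) = -0.1765; later rows by forward substitution.
  T[0,:] = [+0.0000 -0.1765 -0.3529 -0.1765 -0.1765 -0.2941]
  T[1,:] = [+0.0000 -0.0588 +0.1046 +0.0523 -0.2810 +0.5686]
  T[2,:] = [+0.0000 +0.0471 +0.1386 -0.1974 +0.1359 +0.4784]
  T[3,:] = [+0.0000 +0.0529 +0.1281 +0.0974 +0.2016 -0.2534]
  T[4,:] = [+0.0000 -0.0733 -0.1090 +0.0019 -0.1680 +0.3765]
  T[5,:] = [+0.0000 +0.0225 +0.0020 +0.0647 +0.0902 -0.4458]
moduli |λ_i(T)| = 0.5522, 0.1261, 0.1261, 0.0828, 0.0798, 0.0000.
spectral radius ρ = 0.5522; 0.5522 < 1, so it converges for any x₀.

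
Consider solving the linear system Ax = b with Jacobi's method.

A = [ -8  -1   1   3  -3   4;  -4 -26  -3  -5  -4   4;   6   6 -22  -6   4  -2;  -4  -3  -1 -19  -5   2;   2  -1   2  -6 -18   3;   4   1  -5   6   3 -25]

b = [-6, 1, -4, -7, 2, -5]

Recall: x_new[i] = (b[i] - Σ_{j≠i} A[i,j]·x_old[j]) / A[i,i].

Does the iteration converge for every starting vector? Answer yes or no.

Split A = D + L + U, D = diag(-8, -26, -22, -19, -18, -25).
Jacobi: T = -D⁻¹(L+U), T[3,2] = -(-1)/(-19) = -0.0526; T[3,3] = 0.
  T[0,:] = [+0.0000, -0.1250, +0.1250, +0.3750, -0.3750, +0.5000]
  T[1,:] = [-0.1538, +0.0000, -0.1154, -0.1923, -0.1538, +0.1538]
  T[2,:] = [+0.2727, +0.2727, +0.0000, -0.2727, +0.1818, -0.0909]
  T[3,:] = [-0.2105, -0.1579, -0.0526, +0.0000, -0.2632, +0.1053]
  T[4,:] = [+0.1111, -0.0556, +0.1111, -0.3333, +0.0000, +0.1667]
  T[5,:] = [+0.1600, +0.0400, -0.2000, +0.2400, +0.1200, +0.0000]
|roots of det(T-λI)|: 0.6450, 0.4480, 0.4480, 0.1744, 0.1605, 0.1605.
ρ(T) = max|λ| = 0.6450; 0.6450 < 1: convergent.

yes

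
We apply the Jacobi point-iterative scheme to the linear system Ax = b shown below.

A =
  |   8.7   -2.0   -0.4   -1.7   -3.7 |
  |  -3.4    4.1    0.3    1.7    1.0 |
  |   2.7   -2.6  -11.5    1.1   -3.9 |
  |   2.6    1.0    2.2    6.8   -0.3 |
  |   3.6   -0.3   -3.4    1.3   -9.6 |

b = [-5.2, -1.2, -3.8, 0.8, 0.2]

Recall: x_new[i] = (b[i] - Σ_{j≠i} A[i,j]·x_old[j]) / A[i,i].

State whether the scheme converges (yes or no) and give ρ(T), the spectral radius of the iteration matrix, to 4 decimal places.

Write A = D+L+U with D = diag(8.7, 4.1, -11.5, 6.8, -9.6).
T_J = -D⁻¹(L+U): T[2,4] = -(-3.9)/(-11.5) = -0.3391; T[2,2] = 0.
  T[0,:] = [+0.0000 +0.2299 +0.0460 +0.1954 +0.4253]
  T[1,:] = [+0.8293 +0.0000 -0.0732 -0.4146 -0.2439]
  T[2,:] = [+0.2348 -0.2261 +0.0000 +0.0957 -0.3391]
  T[3,:] = [-0.3824 -0.1471 -0.3235 +0.0000 +0.0441]
  T[4,:] = [+0.3750 -0.0312 -0.3542 +0.1354 +0.0000]
|roots of det(T-λI)|: 0.8205, 0.5901, 0.3271, 0.3271, 0.1072.
ρ(T) = max|λ| = 0.8205; 0.8205 < 1, so it converges for any x₀.

yes, ρ = 0.8205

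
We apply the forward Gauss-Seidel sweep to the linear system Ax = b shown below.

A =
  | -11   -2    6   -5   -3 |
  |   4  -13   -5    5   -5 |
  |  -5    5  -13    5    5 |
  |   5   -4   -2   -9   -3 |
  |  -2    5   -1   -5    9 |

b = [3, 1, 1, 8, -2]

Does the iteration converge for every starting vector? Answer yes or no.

Write A = D+L+U with D = diag(-11, -13, -13, -9, 9).
GS T = -(D+L)⁻¹U: row 0 first, T[0,4] = -(-3)/(-11) = -0.2727; later rows by forward substitution.
  T[0,:] = [+0.0000  -0.1818  +0.5455  -0.4545  -0.2727]
  T[1,:] = [+0.0000  -0.0559  -0.2168  +0.2448  -0.4685]
  T[2,:] = [+0.0000  +0.0484  -0.2932  +0.6536  +0.3093]
  T[3,:] = [+0.0000  -0.0869  +0.4645  -0.5065  -0.3453]
  T[4,:] = [+0.0000  -0.0522  +0.4671  -0.4458  +0.0422]
|λ(T)| sorted: 1.1953, 0.3011, 0.1250, 0.0443, 0.0000.
ρ(T) = max|λ| = 1.1953; 1.1953 > 1, so it fails to converge.

no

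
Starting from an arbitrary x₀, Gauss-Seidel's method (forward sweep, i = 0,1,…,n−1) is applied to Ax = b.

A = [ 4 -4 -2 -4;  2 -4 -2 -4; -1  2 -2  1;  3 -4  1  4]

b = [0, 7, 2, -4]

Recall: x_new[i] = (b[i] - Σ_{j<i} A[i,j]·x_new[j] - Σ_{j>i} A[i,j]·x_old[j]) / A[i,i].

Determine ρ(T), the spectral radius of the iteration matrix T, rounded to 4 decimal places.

1.4644

A = D + L + U where D = diag(4, -4, -2, 4).
T_GS = -(D+L)⁻¹U: row 0 first, T[0,2] = -(-2)/(4) = +0.5000; later rows by forward substitution.
  T[0,:] = [+0.0000 +1.0000 +0.5000 +1.0000]
  T[1,:] = [+0.0000 +0.5000 -0.2500 -0.5000]
  T[2,:] = [+0.0000 +0.0000 -0.5000 -0.5000]
  T[3,:] = [+0.0000 -0.2500 -0.5000 -1.1250]
|eigenvalues of T|: 1.4644, 0.5657, 0.2263, 0.0000.
ρ = 1.4644; 1.4644 > 1, so it fails to converge.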